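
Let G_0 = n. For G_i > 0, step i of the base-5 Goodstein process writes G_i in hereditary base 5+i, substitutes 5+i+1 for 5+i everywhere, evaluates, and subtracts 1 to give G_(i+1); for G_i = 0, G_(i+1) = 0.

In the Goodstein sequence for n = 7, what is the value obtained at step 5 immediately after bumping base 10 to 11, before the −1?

5

[0] 7 ≡ 5 + 2 (base 5). Lift 6: 8. −1: 7.
[1] 7 ≡ 6 + 1 (base 6). Lift 7: 8. −1: 7.
[2] 7 ≡ 7 (base 7). Lift 8: 8. −1: 7.
[3] 7 ≡ 7 (base 8). Lift 9: 7. −1: 6.
[4] 6 ≡ 6 (base 9). Lift 10: 6. −1: 5.
[5] 5 ≡ 5 (base 10). Lift 11: 5. −1: 4.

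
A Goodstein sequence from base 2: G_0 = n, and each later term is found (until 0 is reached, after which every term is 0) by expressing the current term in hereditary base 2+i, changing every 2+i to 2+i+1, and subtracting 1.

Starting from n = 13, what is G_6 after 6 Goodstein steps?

[0] 13 ≡ 2^(2 + 1) + 2^2 + 1 (base 2). Lift 3: 109. −1: 108.
[1] 108 ≡ 3^(3 + 1) + 3^3 (base 3). Lift 4: 1280. −1: 1279.
[2] 1279 ≡ 4^(4 + 1) + 3·4^3 + 3·4^2 + 3·4 + 3 (base 4). Lift 5: 16093. −1: 16092.
[3] 16092 ≡ 5^(5 + 1) + 3·5^3 + 3·5^2 + 3·5 + 2 (base 5). Lift 6: 280712. −1: 280711.
[4] 280711 ≡ 6^(6 + 1) + 3·6^3 + 3·6^2 + 3·6 + 1 (base 6). Lift 7: 5765999. −1: 5765998.
[5] 5765998 ≡ 7^(7 + 1) + 3·7^3 + 3·7^2 + 3·7 (base 7). Lift 8: 134219480. −1: 134219479.
[6] 134219479 ≡ 8^(8 + 1) + 3·8^3 + 3·8^2 + 2·8 + 7 (base 8). Lift 9: 3486786856. −1: 3486786855.

134219479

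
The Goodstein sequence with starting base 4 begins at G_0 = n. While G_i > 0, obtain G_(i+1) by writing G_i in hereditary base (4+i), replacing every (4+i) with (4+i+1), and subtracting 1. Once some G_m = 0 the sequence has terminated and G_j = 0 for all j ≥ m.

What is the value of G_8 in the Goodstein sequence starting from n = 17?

59

(0) 17|_4 = 4^2 + 1 ↦ 5^2 + 1|_5 = 26 ⇒ 25
(1) 25|_5 = 5^2 ↦ 6^2|_6 = 36 ⇒ 35
(2) 35|_6 = 5·6 + 5 ↦ 5·7 + 5|_7 = 40 ⇒ 39
(3) 39|_7 = 5·7 + 4 ↦ 5·8 + 4|_8 = 44 ⇒ 43
(4) 43|_8 = 5·8 + 3 ↦ 5·9 + 3|_9 = 48 ⇒ 47
(5) 47|_9 = 5·9 + 2 ↦ 5·10 + 2|_10 = 52 ⇒ 51
(6) 51|_10 = 5·10 + 1 ↦ 5·11 + 1|_11 = 56 ⇒ 55
(7) 55|_11 = 5·11 ↦ 5·12|_12 = 60 ⇒ 59
(8) 59|_12 = 4·12 + 11 ↦ 4·13 + 11|_13 = 63 ⇒ 62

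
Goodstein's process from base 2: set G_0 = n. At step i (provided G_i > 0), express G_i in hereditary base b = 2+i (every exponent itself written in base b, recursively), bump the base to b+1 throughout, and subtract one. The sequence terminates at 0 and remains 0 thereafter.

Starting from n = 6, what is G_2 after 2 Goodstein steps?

base 2: 6 = 2^2 + 2; at 3: 3^3 + 3 = 30; next = 29
base 3: 29 = 3^3 + 2; at 4: 4^4 + 2 = 258; next = 257
base 4: 257 = 4^4 + 1; at 5: 5^5 + 1 = 3126; next = 3125

257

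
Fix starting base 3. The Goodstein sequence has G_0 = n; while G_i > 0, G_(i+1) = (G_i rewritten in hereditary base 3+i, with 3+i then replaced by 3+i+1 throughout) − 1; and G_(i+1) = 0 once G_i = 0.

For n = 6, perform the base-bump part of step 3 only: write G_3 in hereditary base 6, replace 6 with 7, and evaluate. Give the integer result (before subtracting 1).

8

step 0: 6 = 2·3; sub 4 for 3: 2·4; = 8; G_1 = 8−1 = 7
step 1: 7 = 4 + 3; sub 5 for 4: 5 + 3; = 8; G_2 = 8−1 = 7
step 2: 7 = 5 + 2; sub 6 for 5: 6 + 2; = 8; G_3 = 8−1 = 7
step 3: 7 = 6 + 1; sub 7 for 6: 7 + 1; = 8; G_4 = 8−1 = 7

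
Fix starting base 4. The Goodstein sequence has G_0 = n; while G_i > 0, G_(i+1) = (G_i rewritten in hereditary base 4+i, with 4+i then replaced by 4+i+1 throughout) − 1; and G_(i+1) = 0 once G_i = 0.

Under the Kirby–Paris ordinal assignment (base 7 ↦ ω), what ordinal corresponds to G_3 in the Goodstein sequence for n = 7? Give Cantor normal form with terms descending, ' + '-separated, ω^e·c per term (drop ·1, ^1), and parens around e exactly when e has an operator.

i=0: 7 = 4 + 3 (b=4); 4→5: 5 + 3 = 8; 8−1 = 7
i=1: 7 = 5 + 2 (b=5); 5→6: 6 + 2 = 8; 8−1 = 7
i=2: 7 = 6 + 1 (b=6); 6→7: 7 + 1 = 8; 8−1 = 7
i=3: 7 = 7 (b=7); 7→8: 8 = 8; 8−1 = 7

ω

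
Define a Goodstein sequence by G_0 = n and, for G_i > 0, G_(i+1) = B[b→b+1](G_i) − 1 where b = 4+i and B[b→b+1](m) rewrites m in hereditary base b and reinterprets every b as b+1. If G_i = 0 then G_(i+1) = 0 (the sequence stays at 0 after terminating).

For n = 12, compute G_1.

step 0: 12 = 3·4; sub 5 for 4: 3·5; = 15; G_1 = 15−1 = 14
step 1: 14 = 2·5 + 4; sub 6 for 5: 2·6 + 4; = 16; G_2 = 16−1 = 15

14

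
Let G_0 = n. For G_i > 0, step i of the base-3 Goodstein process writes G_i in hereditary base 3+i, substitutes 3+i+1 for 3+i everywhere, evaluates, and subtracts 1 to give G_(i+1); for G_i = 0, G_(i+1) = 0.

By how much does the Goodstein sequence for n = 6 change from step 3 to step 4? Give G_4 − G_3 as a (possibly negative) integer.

0

base 3: 6 = 2·3; at 4: 2·4 = 8; next = 7
base 4: 7 = 4 + 3; at 5: 5 + 3 = 8; next = 7
base 5: 7 = 5 + 2; at 6: 6 + 2 = 8; next = 7
base 6: 7 = 6 + 1; at 7: 7 + 1 = 8; next = 7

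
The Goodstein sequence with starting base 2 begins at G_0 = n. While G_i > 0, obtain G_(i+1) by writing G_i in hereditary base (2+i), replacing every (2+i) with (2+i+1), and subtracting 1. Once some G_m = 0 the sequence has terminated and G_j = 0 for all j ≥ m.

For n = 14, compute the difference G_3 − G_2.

base 2: 14 = 2^(2 + 1) + 2^2 + 2; at 3: 3^(3 + 1) + 3^3 + 3 = 111; next = 110
base 3: 110 = 3^(3 + 1) + 3^3 + 2; at 4: 4^(4 + 1) + 4^4 + 2 = 1282; next = 1281
base 4: 1281 = 4^(4 + 1) + 4^4 + 1; at 5: 5^(5 + 1) + 5^5 + 1 = 18751; next = 18750

17469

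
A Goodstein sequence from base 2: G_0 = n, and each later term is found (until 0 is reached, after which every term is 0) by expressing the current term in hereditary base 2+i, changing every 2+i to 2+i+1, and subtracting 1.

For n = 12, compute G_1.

step 0: 12 = 2^(2 + 1) + 2^2; sub 3 for 2: 3^(3 + 1) + 3^3; = 108; G_1 = 108−1 = 107
step 1: 107 = 3^(3 + 1) + 2·3^2 + 2·3 + 2; sub 4 for 3: 4^(4 + 1) + 2·4^2 + 2·4 + 2; = 1066; G_2 = 1066−1 = 1065

107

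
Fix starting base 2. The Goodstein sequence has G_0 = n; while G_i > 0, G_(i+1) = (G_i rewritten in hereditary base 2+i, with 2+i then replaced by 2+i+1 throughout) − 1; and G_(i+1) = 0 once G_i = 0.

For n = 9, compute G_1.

base 2: 9 = 2^(2 + 1) + 1; at 3: 3^(3 + 1) + 1 = 82; next = 81
base 3: 81 = 3^(3 + 1); at 4: 4^(4 + 1) = 1024; next = 1023

81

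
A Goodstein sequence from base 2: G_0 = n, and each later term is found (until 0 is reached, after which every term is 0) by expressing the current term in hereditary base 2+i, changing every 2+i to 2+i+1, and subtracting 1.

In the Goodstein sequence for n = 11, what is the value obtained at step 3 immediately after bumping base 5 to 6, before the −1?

279938

G_0=11  [base 2] 2^(2 + 1) + 2 + 1  →[2↦3]→  3^(3 + 1) + 3 + 1 = 85  −1 ⇒ G_1=84
G_1=84  [base 3] 3^(3 + 1) + 3  →[3↦4]→  4^(4 + 1) + 4 = 1028  −1 ⇒ G_2=1027
G_2=1027  [base 4] 4^(4 + 1) + 3  →[4↦5]→  5^(5 + 1) + 3 = 15628  −1 ⇒ G_3=15627
G_3=15627  [base 5] 5^(5 + 1) + 2  →[5↦6]→  6^(6 + 1) + 2 = 279938  −1 ⇒ G_4=279937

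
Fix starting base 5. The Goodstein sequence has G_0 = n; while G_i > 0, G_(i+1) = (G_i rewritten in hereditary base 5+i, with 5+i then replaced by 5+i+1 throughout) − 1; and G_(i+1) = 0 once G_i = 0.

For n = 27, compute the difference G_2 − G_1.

12

G_0=27  [base 5] 5^2 + 2  →[5↦6]→  6^2 + 2 = 38  −1 ⇒ G_1=37
G_1=37  [base 6] 6^2 + 1  →[6↦7]→  7^2 + 1 = 50  −1 ⇒ G_2=49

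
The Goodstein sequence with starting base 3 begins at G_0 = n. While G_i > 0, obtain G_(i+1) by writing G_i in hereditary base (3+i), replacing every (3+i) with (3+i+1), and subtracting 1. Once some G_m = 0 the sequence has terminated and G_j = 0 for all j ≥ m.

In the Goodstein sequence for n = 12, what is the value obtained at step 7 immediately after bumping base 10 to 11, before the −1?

i=0: 12 = 3^2 + 3 (b=3); 3→4: 4^2 + 4 = 20; 20−1 = 19
i=1: 19 = 4^2 + 3 (b=4); 4→5: 5^2 + 3 = 28; 28−1 = 27
i=2: 27 = 5^2 + 2 (b=5); 5→6: 6^2 + 2 = 38; 38−1 = 37
i=3: 37 = 6^2 + 1 (b=6); 6→7: 7^2 + 1 = 50; 50−1 = 49
i=4: 49 = 7^2 (b=7); 7→8: 8^2 = 64; 64−1 = 63
i=5: 63 = 7·8 + 7 (b=8); 8→9: 7·9 + 7 = 70; 70−1 = 69
i=6: 69 = 7·9 + 6 (b=9); 9→10: 7·10 + 6 = 76; 76−1 = 75

82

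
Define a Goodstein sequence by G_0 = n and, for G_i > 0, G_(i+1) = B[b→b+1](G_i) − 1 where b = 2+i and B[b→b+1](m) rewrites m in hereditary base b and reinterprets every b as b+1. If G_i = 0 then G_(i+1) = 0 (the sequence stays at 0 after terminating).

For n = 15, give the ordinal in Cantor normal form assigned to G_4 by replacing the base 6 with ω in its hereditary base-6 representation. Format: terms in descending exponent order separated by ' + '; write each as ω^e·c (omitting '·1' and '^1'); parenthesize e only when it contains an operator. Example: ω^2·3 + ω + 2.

ω^(ω + 1) + ω^ω + 1

step 0: 15 = 2^(2 + 1) + 2^2 + 2 + 1; sub 3 for 2: 3^(3 + 1) + 3^3 + 3 + 1; = 112; G_1 = 112−1 = 111
step 1: 111 = 3^(3 + 1) + 3^3 + 3; sub 4 for 3: 4^(4 + 1) + 4^4 + 4; = 1284; G_2 = 1284−1 = 1283
step 2: 1283 = 4^(4 + 1) + 4^4 + 3; sub 5 for 4: 5^(5 + 1) + 5^5 + 3; = 18753; G_3 = 18753−1 = 18752
step 3: 18752 = 5^(5 + 1) + 5^5 + 2; sub 6 for 5: 6^(6 + 1) + 6^6 + 2; = 326594; G_4 = 326594−1 = 326593
step 4: 326593 = 6^(6 + 1) + 6^6 + 1; sub 7 for 6: 7^(7 + 1) + 7^7 + 1; = 6588345; G_5 = 6588345−1 = 6588344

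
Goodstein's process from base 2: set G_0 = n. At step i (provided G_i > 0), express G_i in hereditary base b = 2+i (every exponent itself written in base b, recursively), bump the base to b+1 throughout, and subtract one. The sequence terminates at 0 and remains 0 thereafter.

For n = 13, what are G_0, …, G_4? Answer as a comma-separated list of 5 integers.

G_0=13  [base 2] 2^(2 + 1) + 2^2 + 1  →[2↦3]→  3^(3 + 1) + 3^3 + 1 = 109  −1 ⇒ G_1=108
G_1=108  [base 3] 3^(3 + 1) + 3^3  →[3↦4]→  4^(4 + 1) + 4^4 = 1280  −1 ⇒ G_2=1279
G_2=1279  [base 4] 4^(4 + 1) + 3·4^3 + 3·4^2 + 3·4 + 3  →[4↦5]→  5^(5 + 1) + 3·5^3 + 3·5^2 + 3·5 + 3 = 16093  −1 ⇒ G_3=16092
G_3=16092  [base 5] 5^(5 + 1) + 3·5^3 + 3·5^2 + 3·5 + 2  →[5↦6]→  6^(6 + 1) + 3·6^3 + 3·6^2 + 3·6 + 2 = 280712  −1 ⇒ G_4=280711

13, 108, 1279, 16092, 280711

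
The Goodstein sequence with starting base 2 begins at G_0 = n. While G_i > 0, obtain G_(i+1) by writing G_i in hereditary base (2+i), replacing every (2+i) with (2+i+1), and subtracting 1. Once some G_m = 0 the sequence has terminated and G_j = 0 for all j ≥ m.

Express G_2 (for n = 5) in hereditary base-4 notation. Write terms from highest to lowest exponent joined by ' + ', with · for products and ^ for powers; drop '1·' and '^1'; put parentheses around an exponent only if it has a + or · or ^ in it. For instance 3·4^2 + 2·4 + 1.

3·4^3 + 3·4^2 + 3·4 + 3

i=0: 5 = 2^2 + 1 (b=2); 2→3: 3^3 + 1 = 28; 28−1 = 27
i=1: 27 = 3^3 (b=3); 3→4: 4^4 = 256; 256−1 = 255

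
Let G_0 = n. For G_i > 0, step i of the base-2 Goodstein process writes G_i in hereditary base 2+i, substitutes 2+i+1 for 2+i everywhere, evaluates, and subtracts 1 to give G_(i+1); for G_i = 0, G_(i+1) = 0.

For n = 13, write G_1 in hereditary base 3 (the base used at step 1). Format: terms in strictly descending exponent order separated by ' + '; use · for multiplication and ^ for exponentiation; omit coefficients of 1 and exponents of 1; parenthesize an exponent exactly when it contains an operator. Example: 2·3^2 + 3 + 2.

[0] 13 ≡ 2^(2 + 1) + 2^2 + 1 (base 2). Lift 3: 109. −1: 108.
[1] 108 ≡ 3^(3 + 1) + 3^3 (base 3). Lift 4: 1280. −1: 1279.

3^(3 + 1) + 3^3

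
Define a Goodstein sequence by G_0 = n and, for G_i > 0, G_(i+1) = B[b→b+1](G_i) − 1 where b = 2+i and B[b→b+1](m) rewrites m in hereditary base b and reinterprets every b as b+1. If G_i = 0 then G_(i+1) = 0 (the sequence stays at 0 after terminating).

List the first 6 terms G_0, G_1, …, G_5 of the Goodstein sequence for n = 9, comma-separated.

9, 81, 1023, 9842, 140743, 2471826

step 0: 9 = 2^(2 + 1) + 1; sub 3 for 2: 3^(3 + 1) + 1; = 82; G_1 = 82−1 = 81
step 1: 81 = 3^(3 + 1); sub 4 for 3: 4^(4 + 1); = 1024; G_2 = 1024−1 = 1023
step 2: 1023 = 3·4^4 + 3·4^3 + 3·4^2 + 3·4 + 3; sub 5 for 4: 3·5^5 + 3·5^3 + 3·5^2 + 3·5 + 3; = 9843; G_3 = 9843−1 = 9842
step 3: 9842 = 3·5^5 + 3·5^3 + 3·5^2 + 3·5 + 2; sub 6 for 5: 3·6^6 + 3·6^3 + 3·6^2 + 3·6 + 2; = 140744; G_4 = 140744−1 = 140743
step 4: 140743 = 3·6^6 + 3·6^3 + 3·6^2 + 3·6 + 1; sub 7 for 6: 3·7^7 + 3·7^3 + 3·7^2 + 3·7 + 1; = 2471827; G_5 = 2471827−1 = 2471826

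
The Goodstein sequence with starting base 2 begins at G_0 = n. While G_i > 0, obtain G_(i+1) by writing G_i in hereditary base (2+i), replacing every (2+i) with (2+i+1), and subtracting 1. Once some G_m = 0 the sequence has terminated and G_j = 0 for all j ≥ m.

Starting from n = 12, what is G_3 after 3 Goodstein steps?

[0] 12 ≡ 2^(2 + 1) + 2^2 (base 2). Lift 3: 108. −1: 107.
[1] 107 ≡ 3^(3 + 1) + 2·3^2 + 2·3 + 2 (base 3). Lift 4: 1066. −1: 1065.
[2] 1065 ≡ 4^(4 + 1) + 2·4^2 + 2·4 + 1 (base 4). Lift 5: 15686. −1: 15685.
[3] 15685 ≡ 5^(5 + 1) + 2·5^2 + 2·5 (base 5). Lift 6: 280020. −1: 280019.

15685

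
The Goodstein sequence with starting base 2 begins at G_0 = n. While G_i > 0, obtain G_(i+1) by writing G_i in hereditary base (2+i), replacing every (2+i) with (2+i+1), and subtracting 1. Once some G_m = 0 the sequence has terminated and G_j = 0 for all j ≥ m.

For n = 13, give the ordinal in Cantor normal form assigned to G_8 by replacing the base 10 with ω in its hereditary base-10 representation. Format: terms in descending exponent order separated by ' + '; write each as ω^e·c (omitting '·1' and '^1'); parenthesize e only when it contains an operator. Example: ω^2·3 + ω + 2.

ω^(ω + 1) + ω^3·3 + ω^2·3 + ω·2 + 5

base 2: 13 = 2^(2 + 1) + 2^2 + 1; at 3: 3^(3 + 1) + 3^3 + 1 = 109; next = 108
base 3: 108 = 3^(3 + 1) + 3^3; at 4: 4^(4 + 1) + 4^4 = 1280; next = 1279
base 4: 1279 = 4^(4 + 1) + 3·4^3 + 3·4^2 + 3·4 + 3; at 5: 5^(5 + 1) + 3·5^3 + 3·5^2 + 3·5 + 3 = 16093; next = 16092
base 5: 16092 = 5^(5 + 1) + 3·5^3 + 3·5^2 + 3·5 + 2; at 6: 6^(6 + 1) + 3·6^3 + 3·6^2 + 3·6 + 2 = 280712; next = 280711
base 6: 280711 = 6^(6 + 1) + 3·6^3 + 3·6^2 + 3·6 + 1; at 7: 7^(7 + 1) + 3·7^3 + 3·7^2 + 3·7 + 1 = 5765999; next = 5765998
base 7: 5765998 = 7^(7 + 1) + 3·7^3 + 3·7^2 + 3·7; at 8: 8^(8 + 1) + 3·8^3 + 3·8^2 + 3·8 = 134219480; next = 134219479
base 8: 134219479 = 8^(8 + 1) + 3·8^3 + 3·8^2 + 2·8 + 7; at 9: 9^(9 + 1) + 3·9^3 + 3·9^2 + 2·9 + 7 = 3486786856; next = 3486786855
base 9: 3486786855 = 9^(9 + 1) + 3·9^3 + 3·9^2 + 2·9 + 6; at 10: 10^(10 + 1) + 3·10^3 + 3·10^2 + 2·10 + 6 = 100000003326; next = 100000003325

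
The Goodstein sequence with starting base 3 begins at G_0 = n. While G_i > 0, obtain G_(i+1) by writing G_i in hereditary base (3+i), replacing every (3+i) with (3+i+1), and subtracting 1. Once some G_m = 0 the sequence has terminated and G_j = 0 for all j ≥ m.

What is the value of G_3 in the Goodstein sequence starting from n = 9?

19

base 3: 9 = 3^2; at 4: 4^2 = 16; next = 15
base 4: 15 = 3·4 + 3; at 5: 3·5 + 3 = 18; next = 17
base 5: 17 = 3·5 + 2; at 6: 3·6 + 2 = 20; next = 19
base 6: 19 = 3·6 + 1; at 7: 3·7 + 1 = 22; next = 21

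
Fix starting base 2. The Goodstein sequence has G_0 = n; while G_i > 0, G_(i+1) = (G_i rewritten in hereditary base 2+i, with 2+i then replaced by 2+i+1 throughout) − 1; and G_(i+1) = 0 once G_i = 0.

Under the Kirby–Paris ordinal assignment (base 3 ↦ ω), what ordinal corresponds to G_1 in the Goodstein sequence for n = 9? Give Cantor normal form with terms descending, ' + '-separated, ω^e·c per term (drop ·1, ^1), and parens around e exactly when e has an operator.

9 —HB2→ 2^(2 + 1) + 1 —bump→ 3^(3 + 1) + 1 = 82 —(−1)→ 81
81 —HB3→ 3^(3 + 1) —bump→ 4^(4 + 1) = 1024 —(−1)→ 1023

ω^(ω + 1)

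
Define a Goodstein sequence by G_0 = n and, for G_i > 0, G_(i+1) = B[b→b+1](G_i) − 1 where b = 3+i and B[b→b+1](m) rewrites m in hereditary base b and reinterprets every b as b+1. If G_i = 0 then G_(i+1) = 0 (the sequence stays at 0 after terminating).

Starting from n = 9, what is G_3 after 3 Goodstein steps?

G_0=9  [base 3] 3^2  →[3↦4]→  4^2 = 16  −1 ⇒ G_1=15
G_1=15  [base 4] 3·4 + 3  →[4↦5]→  3·5 + 3 = 18  −1 ⇒ G_2=17
G_2=17  [base 5] 3·5 + 2  →[5↦6]→  3·6 + 2 = 20  −1 ⇒ G_3=19
G_3=19  [base 6] 3·6 + 1  →[6↦7]→  3·7 + 1 = 22  −1 ⇒ G_4=21

19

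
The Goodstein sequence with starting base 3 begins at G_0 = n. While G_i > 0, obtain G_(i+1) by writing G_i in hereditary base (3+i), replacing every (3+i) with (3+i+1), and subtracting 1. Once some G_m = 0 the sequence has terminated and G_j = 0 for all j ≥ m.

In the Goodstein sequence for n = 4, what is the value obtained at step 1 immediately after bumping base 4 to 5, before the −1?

5

G_0=4  [base 3] 3 + 1  →[3↦4]→  4 + 1 = 5  −1 ⇒ G_1=4
G_1=4  [base 4] 4  →[4↦5]→  5 = 5  −1 ⇒ G_2=4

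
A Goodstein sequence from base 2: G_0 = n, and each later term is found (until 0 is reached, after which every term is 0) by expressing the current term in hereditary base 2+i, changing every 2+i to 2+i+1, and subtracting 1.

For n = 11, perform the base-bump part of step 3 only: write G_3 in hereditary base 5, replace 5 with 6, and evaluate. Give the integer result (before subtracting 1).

G_0 = 11. HB_2(11) = 2^(2 + 1) + 2 + 1. Bump = 85. G_1 = 84.
G_1 = 84. HB_3(84) = 3^(3 + 1) + 3. Bump = 1028. G_2 = 1027.
G_2 = 1027. HB_4(1027) = 4^(4 + 1) + 3. Bump = 15628. G_3 = 15627.

279938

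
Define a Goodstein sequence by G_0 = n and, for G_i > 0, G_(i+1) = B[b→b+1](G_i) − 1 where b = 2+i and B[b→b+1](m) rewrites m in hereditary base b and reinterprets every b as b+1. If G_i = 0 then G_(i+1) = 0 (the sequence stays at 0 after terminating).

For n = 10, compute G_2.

G_0=10  [base 2] 2^(2 + 1) + 2  →[2↦3]→  3^(3 + 1) + 3 = 84  −1 ⇒ G_1=83
G_1=83  [base 3] 3^(3 + 1) + 2  →[3↦4]→  4^(4 + 1) + 2 = 1026  −1 ⇒ G_2=1025
G_2=1025  [base 4] 4^(4 + 1) + 1  →[4↦5]→  5^(5 + 1) + 1 = 15626  −1 ⇒ G_3=15625

1025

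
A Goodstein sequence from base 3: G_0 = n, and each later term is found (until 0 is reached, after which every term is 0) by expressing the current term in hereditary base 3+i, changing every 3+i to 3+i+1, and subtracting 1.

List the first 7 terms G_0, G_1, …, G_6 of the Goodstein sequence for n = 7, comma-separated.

7, 8, 9, 9, 9, 9, 9

i=0: 7 = 2·3 + 1 (b=3); 3→4: 2·4 + 1 = 9; 9−1 = 8
i=1: 8 = 2·4 (b=4); 4→5: 2·5 = 10; 10−1 = 9
i=2: 9 = 5 + 4 (b=5); 5→6: 6 + 4 = 10; 10−1 = 9
i=3: 9 = 6 + 3 (b=6); 6→7: 7 + 3 = 10; 10−1 = 9
i=4: 9 = 7 + 2 (b=7); 7→8: 8 + 2 = 10; 10−1 = 9
i=5: 9 = 8 + 1 (b=8); 8→9: 9 + 1 = 10; 10−1 = 9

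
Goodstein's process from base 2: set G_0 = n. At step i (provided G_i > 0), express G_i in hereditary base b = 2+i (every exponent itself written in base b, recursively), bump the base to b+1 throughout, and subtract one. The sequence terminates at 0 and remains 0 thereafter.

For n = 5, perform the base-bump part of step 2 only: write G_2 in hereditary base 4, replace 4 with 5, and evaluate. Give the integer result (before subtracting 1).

468

G_0=5  [base 2] 2^2 + 1  →[2↦3]→  3^3 + 1 = 28  −1 ⇒ G_1=27
G_1=27  [base 3] 3^3  →[3↦4]→  4^4 = 256  −1 ⇒ G_2=255
G_2=255  [base 4] 3·4^3 + 3·4^2 + 3·4 + 3  →[4↦5]→  3·5^3 + 3·5^2 + 3·5 + 3 = 468  −1 ⇒ G_3=467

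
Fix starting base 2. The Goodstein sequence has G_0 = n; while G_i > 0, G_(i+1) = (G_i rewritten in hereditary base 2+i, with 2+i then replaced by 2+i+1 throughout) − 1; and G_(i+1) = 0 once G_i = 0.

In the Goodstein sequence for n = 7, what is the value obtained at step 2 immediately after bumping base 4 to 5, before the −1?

i=0: 7 = 2^2 + 2 + 1 (b=2); 2→3: 3^3 + 3 + 1 = 31; 31−1 = 30
i=1: 30 = 3^3 + 3 (b=3); 3→4: 4^4 + 4 = 260; 260−1 = 259
i=2: 259 = 4^4 + 3 (b=4); 4→5: 5^5 + 3 = 3128; 3128−1 = 3127

3128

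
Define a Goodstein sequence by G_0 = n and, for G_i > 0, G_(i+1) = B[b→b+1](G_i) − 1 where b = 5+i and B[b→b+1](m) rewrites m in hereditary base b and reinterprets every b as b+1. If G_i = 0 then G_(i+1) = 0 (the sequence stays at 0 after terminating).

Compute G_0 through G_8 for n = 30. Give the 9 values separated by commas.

30, 41, 53, 67, 83, 101, 121, 143, 153

30 —HB5→ 5^2 + 5 —bump→ 6^2 + 6 = 42 —(−1)→ 41
41 —HB6→ 6^2 + 5 —bump→ 7^2 + 5 = 54 —(−1)→ 53
53 —HB7→ 7^2 + 4 —bump→ 8^2 + 4 = 68 —(−1)→ 67
67 —HB8→ 8^2 + 3 —bump→ 9^2 + 3 = 84 —(−1)→ 83
83 —HB9→ 9^2 + 2 —bump→ 10^2 + 2 = 102 —(−1)→ 101
101 —HB10→ 10^2 + 1 —bump→ 11^2 + 1 = 122 —(−1)→ 121
121 —HB11→ 11^2 —bump→ 12^2 = 144 —(−1)→ 143
143 —HB12→ 11·12 + 11 —bump→ 11·13 + 11 = 154 —(−1)→ 153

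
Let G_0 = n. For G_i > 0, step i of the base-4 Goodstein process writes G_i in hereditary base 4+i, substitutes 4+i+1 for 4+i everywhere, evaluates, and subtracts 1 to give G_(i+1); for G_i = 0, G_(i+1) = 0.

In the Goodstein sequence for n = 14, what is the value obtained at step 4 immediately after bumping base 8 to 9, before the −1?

14 —HB4→ 3·4 + 2 —bump→ 3·5 + 2 = 17 —(−1)→ 16
16 —HB5→ 3·5 + 1 —bump→ 3·6 + 1 = 19 —(−1)→ 18
18 —HB6→ 3·6 —bump→ 3·7 = 21 —(−1)→ 20
20 —HB7→ 2·7 + 6 —bump→ 2·8 + 6 = 22 —(−1)→ 21
21 —HB8→ 2·8 + 5 —bump→ 2·9 + 5 = 23 —(−1)→ 22

23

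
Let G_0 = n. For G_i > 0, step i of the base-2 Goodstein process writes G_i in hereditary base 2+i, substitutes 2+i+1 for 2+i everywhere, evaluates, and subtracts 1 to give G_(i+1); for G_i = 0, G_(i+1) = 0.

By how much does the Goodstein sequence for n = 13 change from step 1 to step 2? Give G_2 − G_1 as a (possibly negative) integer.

1171

[0] 13 ≡ 2^(2 + 1) + 2^2 + 1 (base 2). Lift 3: 109. −1: 108.
[1] 108 ≡ 3^(3 + 1) + 3^3 (base 3). Lift 4: 1280. −1: 1279.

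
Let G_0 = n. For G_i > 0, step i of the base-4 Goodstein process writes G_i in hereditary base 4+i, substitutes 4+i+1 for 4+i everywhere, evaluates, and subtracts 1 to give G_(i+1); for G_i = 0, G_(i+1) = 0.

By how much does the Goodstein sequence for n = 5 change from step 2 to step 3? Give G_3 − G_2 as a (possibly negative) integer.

-1

(0) 5|_4 = 4 + 1 ↦ 5 + 1|_5 = 6 ⇒ 5
(1) 5|_5 = 5 ↦ 6|_6 = 6 ⇒ 5
(2) 5|_6 = 5 ↦ 5|_7 = 5 ⇒ 4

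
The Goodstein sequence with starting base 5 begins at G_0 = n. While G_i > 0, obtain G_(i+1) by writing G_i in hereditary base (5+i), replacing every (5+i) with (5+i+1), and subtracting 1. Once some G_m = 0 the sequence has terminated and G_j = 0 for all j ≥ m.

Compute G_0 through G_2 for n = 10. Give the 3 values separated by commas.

10, 11, 11

i=0: 10 = 2·5 (b=5); 5→6: 2·6 = 12; 12−1 = 11
i=1: 11 = 6 + 5 (b=6); 6→7: 7 + 5 = 12; 12−1 = 11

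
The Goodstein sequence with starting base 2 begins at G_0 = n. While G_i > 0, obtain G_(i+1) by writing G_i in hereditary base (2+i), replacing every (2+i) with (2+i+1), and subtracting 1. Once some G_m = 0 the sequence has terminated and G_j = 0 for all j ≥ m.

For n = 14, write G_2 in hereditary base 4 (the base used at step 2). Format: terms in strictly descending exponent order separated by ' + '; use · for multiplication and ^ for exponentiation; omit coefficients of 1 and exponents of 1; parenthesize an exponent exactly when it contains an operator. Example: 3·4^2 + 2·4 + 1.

G_0 = 14. HB_2(14) = 2^(2 + 1) + 2^2 + 2. Bump = 111. G_1 = 110.
G_1 = 110. HB_3(110) = 3^(3 + 1) + 3^3 + 2. Bump = 1282. G_2 = 1281.

4^(4 + 1) + 4^4 + 1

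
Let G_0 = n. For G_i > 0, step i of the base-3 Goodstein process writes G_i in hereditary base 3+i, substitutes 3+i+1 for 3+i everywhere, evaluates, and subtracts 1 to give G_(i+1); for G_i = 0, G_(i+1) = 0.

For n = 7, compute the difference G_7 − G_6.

G_0 = 7. HB_3(7) = 2·3 + 1. Bump = 9. G_1 = 8.
G_1 = 8. HB_4(8) = 2·4. Bump = 10. G_2 = 9.
G_2 = 9. HB_5(9) = 5 + 4. Bump = 10. G_3 = 9.
G_3 = 9. HB_6(9) = 6 + 3. Bump = 10. G_4 = 9.
G_4 = 9. HB_7(9) = 7 + 2. Bump = 10. G_5 = 9.
G_5 = 9. HB_8(9) = 8 + 1. Bump = 10. G_6 = 9.
G_6 = 9. HB_9(9) = 9. Bump = 10. G_7 = 9.

0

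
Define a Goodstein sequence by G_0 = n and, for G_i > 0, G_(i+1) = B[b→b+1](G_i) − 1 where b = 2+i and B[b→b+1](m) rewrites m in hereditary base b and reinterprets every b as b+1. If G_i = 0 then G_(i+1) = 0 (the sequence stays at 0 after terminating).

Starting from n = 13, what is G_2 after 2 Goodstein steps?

G_0 = 13. HB_2(13) = 2^(2 + 1) + 2^2 + 1. Bump = 109. G_1 = 108.
G_1 = 108. HB_3(108) = 3^(3 + 1) + 3^3. Bump = 1280. G_2 = 1279.

1279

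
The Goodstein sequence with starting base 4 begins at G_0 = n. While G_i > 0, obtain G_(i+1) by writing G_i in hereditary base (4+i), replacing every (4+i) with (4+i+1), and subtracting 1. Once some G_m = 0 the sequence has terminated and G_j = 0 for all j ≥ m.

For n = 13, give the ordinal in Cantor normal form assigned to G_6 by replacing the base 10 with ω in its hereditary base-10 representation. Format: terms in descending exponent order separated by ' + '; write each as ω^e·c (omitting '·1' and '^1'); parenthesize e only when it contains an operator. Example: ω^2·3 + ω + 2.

ω·2 + 1

[0] 13 ≡ 3·4 + 1 (base 4). Lift 5: 16. −1: 15.
[1] 15 ≡ 3·5 (base 5). Lift 6: 18. −1: 17.
[2] 17 ≡ 2·6 + 5 (base 6). Lift 7: 19. −1: 18.
[3] 18 ≡ 2·7 + 4 (base 7). Lift 8: 20. −1: 19.
[4] 19 ≡ 2·8 + 3 (base 8). Lift 9: 21. −1: 20.
[5] 20 ≡ 2·9 + 2 (base 9). Lift 10: 22. −1: 21.
[6] 21 ≡ 2·10 + 1 (base 10). Lift 11: 23. −1: 22.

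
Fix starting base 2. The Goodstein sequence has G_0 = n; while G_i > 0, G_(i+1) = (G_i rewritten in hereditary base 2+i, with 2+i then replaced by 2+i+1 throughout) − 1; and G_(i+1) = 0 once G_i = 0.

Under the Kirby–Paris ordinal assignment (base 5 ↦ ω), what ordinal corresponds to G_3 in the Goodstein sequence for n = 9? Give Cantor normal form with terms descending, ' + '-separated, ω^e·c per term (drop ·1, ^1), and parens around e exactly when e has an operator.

G_0 = 9. HB_2(9) = 2^(2 + 1) + 1. Bump = 82. G_1 = 81.
G_1 = 81. HB_3(81) = 3^(3 + 1). Bump = 1024. G_2 = 1023.
G_2 = 1023. HB_4(1023) = 3·4^4 + 3·4^3 + 3·4^2 + 3·4 + 3. Bump = 9843. G_3 = 9842.

ω^ω·3 + ω^3·3 + ω^2·3 + ω·3 + 2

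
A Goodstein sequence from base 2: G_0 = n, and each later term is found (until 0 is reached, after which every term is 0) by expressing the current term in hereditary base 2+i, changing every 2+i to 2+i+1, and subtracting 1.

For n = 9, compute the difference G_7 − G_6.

(0) 9|_2 = 2^(2 + 1) + 1 ↦ 3^(3 + 1) + 1|_3 = 82 ⇒ 81
(1) 81|_3 = 3^(3 + 1) ↦ 4^(4 + 1)|_4 = 1024 ⇒ 1023
(2) 1023|_4 = 3·4^4 + 3·4^3 + 3·4^2 + 3·4 + 3 ↦ 3·5^5 + 3·5^3 + 3·5^2 + 3·5 + 3|_5 = 9843 ⇒ 9842
(3) 9842|_5 = 3·5^5 + 3·5^3 + 3·5^2 + 3·5 + 2 ↦ 3·6^6 + 3·6^3 + 3·6^2 + 3·6 + 2|_6 = 140744 ⇒ 140743
(4) 140743|_6 = 3·6^6 + 3·6^3 + 3·6^2 + 3·6 + 1 ↦ 3·7^7 + 3·7^3 + 3·7^2 + 3·7 + 1|_7 = 2471827 ⇒ 2471826
(5) 2471826|_7 = 3·7^7 + 3·7^3 + 3·7^2 + 3·7 ↦ 3·8^8 + 3·8^3 + 3·8^2 + 3·8|_8 = 50333400 ⇒ 50333399
(6) 50333399|_8 = 3·8^8 + 3·8^3 + 3·8^2 + 2·8 + 7 ↦ 3·9^9 + 3·9^3 + 3·9^2 + 2·9 + 7|_9 = 1162263922 ⇒ 1162263921

1111930522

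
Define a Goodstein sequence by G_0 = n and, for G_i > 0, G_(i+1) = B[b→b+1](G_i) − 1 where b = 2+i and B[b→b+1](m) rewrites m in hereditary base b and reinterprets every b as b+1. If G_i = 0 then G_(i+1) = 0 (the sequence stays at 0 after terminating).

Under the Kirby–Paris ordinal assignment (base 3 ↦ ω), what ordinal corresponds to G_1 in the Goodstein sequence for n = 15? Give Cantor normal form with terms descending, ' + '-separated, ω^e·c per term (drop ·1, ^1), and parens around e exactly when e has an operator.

15 —HB2→ 2^(2 + 1) + 2^2 + 2 + 1 —bump→ 3^(3 + 1) + 3^3 + 3 + 1 = 112 —(−1)→ 111
111 —HB3→ 3^(3 + 1) + 3^3 + 3 —bump→ 4^(4 + 1) + 4^4 + 4 = 1284 —(−1)→ 1283

ω^(ω + 1) + ω^ω + ω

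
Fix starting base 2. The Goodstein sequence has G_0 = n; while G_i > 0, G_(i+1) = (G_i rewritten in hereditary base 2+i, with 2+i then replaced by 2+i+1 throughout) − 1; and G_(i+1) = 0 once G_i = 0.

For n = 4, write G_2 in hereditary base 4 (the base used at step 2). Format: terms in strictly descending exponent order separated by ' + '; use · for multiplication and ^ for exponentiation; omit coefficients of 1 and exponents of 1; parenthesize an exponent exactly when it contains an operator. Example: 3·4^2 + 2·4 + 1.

2·4^2 + 2·4 + 1

step 0: 4 = 2^2; sub 3 for 2: 3^3; = 27; G_1 = 27−1 = 26
step 1: 26 = 2·3^2 + 2·3 + 2; sub 4 for 3: 2·4^2 + 2·4 + 2; = 42; G_2 = 42−1 = 41
step 2: 41 = 2·4^2 + 2·4 + 1; sub 5 for 4: 2·5^2 + 2·5 + 1; = 61; G_3 = 61−1 = 60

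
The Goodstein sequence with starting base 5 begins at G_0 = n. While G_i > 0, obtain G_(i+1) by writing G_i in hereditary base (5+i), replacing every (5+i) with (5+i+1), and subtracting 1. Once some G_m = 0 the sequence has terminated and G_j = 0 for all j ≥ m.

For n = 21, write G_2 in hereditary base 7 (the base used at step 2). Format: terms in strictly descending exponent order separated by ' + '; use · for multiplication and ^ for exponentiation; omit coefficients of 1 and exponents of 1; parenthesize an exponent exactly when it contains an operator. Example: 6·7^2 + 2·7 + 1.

base 5: 21 = 4·5 + 1; at 6: 4·6 + 1 = 25; next = 24
base 6: 24 = 4·6; at 7: 4·7 = 28; next = 27
base 7: 27 = 3·7 + 6; at 8: 3·8 + 6 = 30; next = 29

3·7 + 6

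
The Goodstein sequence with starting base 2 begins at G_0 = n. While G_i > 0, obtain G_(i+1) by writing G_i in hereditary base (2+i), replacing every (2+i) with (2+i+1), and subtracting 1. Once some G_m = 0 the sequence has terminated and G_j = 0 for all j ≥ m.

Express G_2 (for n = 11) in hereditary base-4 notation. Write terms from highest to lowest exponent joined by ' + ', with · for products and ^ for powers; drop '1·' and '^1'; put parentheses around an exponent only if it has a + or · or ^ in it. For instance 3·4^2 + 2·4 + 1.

4^(4 + 1) + 3

11 —HB2→ 2^(2 + 1) + 2 + 1 —bump→ 3^(3 + 1) + 3 + 1 = 85 —(−1)→ 84
84 —HB3→ 3^(3 + 1) + 3 —bump→ 4^(4 + 1) + 4 = 1028 —(−1)→ 1027
1027 —HB4→ 4^(4 + 1) + 3 —bump→ 5^(5 + 1) + 3 = 15628 —(−1)→ 15627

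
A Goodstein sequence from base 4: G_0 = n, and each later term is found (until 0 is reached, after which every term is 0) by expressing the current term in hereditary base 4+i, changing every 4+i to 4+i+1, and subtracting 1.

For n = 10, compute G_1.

11

step 0: 10 = 2·4 + 2; sub 5 for 4: 2·5 + 2; = 12; G_1 = 12−1 = 11
step 1: 11 = 2·5 + 1; sub 6 for 5: 2·6 + 1; = 13; G_2 = 13−1 = 12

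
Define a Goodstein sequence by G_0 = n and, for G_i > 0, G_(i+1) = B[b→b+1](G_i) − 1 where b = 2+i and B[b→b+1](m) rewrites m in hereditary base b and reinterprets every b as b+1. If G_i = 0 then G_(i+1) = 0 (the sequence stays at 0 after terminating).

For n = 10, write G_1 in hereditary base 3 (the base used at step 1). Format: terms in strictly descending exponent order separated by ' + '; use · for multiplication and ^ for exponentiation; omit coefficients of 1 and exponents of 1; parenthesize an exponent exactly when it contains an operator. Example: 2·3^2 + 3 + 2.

3^(3 + 1) + 2

10 —HB2→ 2^(2 + 1) + 2 —bump→ 3^(3 + 1) + 3 = 84 —(−1)→ 83
83 —HB3→ 3^(3 + 1) + 2 —bump→ 4^(4 + 1) + 2 = 1026 —(−1)→ 1025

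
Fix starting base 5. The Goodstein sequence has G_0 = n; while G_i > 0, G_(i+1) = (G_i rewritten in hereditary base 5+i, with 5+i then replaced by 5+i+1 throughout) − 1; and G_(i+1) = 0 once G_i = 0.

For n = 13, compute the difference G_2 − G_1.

[0] 13 ≡ 2·5 + 3 (base 5). Lift 6: 15. −1: 14.
[1] 14 ≡ 2·6 + 2 (base 6). Lift 7: 16. −1: 15.

1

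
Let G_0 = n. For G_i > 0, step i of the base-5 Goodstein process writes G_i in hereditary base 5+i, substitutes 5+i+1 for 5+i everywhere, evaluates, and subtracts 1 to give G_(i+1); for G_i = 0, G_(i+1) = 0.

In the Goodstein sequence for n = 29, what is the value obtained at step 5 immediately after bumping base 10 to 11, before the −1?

108

[0] 29 ≡ 5^2 + 4 (base 5). Lift 6: 40. −1: 39.
[1] 39 ≡ 6^2 + 3 (base 6). Lift 7: 52. −1: 51.
[2] 51 ≡ 7^2 + 2 (base 7). Lift 8: 66. −1: 65.
[3] 65 ≡ 8^2 + 1 (base 8). Lift 9: 82. −1: 81.
[4] 81 ≡ 9^2 (base 9). Lift 10: 100. −1: 99.
[5] 99 ≡ 9·10 + 9 (base 10). Lift 11: 108. −1: 107.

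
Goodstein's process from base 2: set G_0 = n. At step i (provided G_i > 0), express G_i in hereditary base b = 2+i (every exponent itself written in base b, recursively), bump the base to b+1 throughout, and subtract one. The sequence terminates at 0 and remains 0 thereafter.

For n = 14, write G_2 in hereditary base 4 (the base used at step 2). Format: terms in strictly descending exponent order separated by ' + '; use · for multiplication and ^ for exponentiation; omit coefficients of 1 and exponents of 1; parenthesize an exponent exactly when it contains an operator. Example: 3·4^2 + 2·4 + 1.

4^(4 + 1) + 4^4 + 1

[0] 14 ≡ 2^(2 + 1) + 2^2 + 2 (base 2). Lift 3: 111. −1: 110.
[1] 110 ≡ 3^(3 + 1) + 3^3 + 2 (base 3). Lift 4: 1282. −1: 1281.
[2] 1281 ≡ 4^(4 + 1) + 4^4 + 1 (base 4). Lift 5: 18751. −1: 18750.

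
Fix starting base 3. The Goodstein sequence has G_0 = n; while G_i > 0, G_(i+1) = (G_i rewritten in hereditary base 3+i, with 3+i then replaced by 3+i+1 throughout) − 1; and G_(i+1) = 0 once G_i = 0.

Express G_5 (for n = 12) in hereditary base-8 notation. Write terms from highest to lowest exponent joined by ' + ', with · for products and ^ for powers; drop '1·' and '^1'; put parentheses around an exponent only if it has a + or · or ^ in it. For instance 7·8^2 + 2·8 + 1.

G_0 = 12. HB_3(12) = 3^2 + 3. Bump = 20. G_1 = 19.
G_1 = 19. HB_4(19) = 4^2 + 3. Bump = 28. G_2 = 27.
G_2 = 27. HB_5(27) = 5^2 + 2. Bump = 38. G_3 = 37.
G_3 = 37. HB_6(37) = 6^2 + 1. Bump = 50. G_4 = 49.
G_4 = 49. HB_7(49) = 7^2. Bump = 64. G_5 = 63.
G_5 = 63. HB_8(63) = 7·8 + 7. Bump = 70. G_6 = 69.

7·8 + 7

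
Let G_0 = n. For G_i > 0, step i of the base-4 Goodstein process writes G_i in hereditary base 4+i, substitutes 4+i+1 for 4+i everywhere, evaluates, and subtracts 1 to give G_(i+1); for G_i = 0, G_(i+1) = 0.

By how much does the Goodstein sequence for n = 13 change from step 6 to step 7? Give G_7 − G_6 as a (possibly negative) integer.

1

13 —HB4→ 3·4 + 1 —bump→ 3·5 + 1 = 16 —(−1)→ 15
15 —HB5→ 3·5 —bump→ 3·6 = 18 —(−1)→ 17
17 —HB6→ 2·6 + 5 —bump→ 2·7 + 5 = 19 —(−1)→ 18
18 —HB7→ 2·7 + 4 —bump→ 2·8 + 4 = 20 —(−1)→ 19
19 —HB8→ 2·8 + 3 —bump→ 2·9 + 3 = 21 —(−1)→ 20
20 —HB9→ 2·9 + 2 —bump→ 2·10 + 2 = 22 —(−1)→ 21
21 —HB10→ 2·10 + 1 —bump→ 2·11 + 1 = 23 —(−1)→ 22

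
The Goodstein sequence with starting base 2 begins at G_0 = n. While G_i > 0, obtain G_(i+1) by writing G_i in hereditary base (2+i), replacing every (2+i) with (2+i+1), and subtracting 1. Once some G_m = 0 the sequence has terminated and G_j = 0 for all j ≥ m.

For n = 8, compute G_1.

80

base 2: 8 = 2^(2 + 1); at 3: 3^(3 + 1) = 81; next = 80
base 3: 80 = 2·3^3 + 2·3^2 + 2·3 + 2; at 4: 2·4^4 + 2·4^2 + 2·4 + 2 = 554; next = 553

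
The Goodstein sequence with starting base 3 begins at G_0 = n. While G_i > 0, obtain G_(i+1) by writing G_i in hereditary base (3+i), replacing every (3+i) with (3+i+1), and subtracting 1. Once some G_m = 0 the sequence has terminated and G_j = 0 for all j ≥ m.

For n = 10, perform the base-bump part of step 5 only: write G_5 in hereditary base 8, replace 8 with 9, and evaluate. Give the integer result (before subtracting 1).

37

base 3: 10 = 3^2 + 1; at 4: 4^2 + 1 = 17; next = 16
base 4: 16 = 4^2; at 5: 5^2 = 25; next = 24
base 5: 24 = 4·5 + 4; at 6: 4·6 + 4 = 28; next = 27
base 6: 27 = 4·6 + 3; at 7: 4·7 + 3 = 31; next = 30
base 7: 30 = 4·7 + 2; at 8: 4·8 + 2 = 34; next = 33
base 8: 33 = 4·8 + 1; at 9: 4·9 + 1 = 37; next = 36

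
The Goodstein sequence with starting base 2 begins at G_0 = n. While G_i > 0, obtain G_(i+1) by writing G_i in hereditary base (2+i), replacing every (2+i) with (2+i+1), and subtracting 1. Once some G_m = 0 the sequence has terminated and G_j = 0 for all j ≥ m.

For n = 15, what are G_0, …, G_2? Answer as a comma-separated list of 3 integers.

15, 111, 1283

(0) 15|_2 = 2^(2 + 1) + 2^2 + 2 + 1 ↦ 3^(3 + 1) + 3^3 + 3 + 1|_3 = 112 ⇒ 111
(1) 111|_3 = 3^(3 + 1) + 3^3 + 3 ↦ 4^(4 + 1) + 4^4 + 4|_4 = 1284 ⇒ 1283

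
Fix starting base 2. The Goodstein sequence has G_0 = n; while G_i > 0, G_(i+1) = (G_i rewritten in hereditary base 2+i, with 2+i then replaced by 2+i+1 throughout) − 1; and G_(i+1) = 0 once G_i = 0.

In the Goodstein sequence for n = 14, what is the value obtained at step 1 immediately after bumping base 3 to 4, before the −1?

base 2: 14 = 2^(2 + 1) + 2^2 + 2; at 3: 3^(3 + 1) + 3^3 + 3 = 111; next = 110
base 3: 110 = 3^(3 + 1) + 3^3 + 2; at 4: 4^(4 + 1) + 4^4 + 2 = 1282; next = 1281

1282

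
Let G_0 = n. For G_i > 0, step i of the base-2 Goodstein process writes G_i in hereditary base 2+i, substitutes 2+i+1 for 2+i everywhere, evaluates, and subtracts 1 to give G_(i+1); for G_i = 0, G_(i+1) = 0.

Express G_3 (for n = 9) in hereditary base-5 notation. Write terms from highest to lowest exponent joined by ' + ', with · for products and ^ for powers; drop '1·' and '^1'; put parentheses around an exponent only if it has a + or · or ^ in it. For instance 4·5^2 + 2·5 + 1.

9 —HB2→ 2^(2 + 1) + 1 —bump→ 3^(3 + 1) + 1 = 82 —(−1)→ 81
81 —HB3→ 3^(3 + 1) —bump→ 4^(4 + 1) = 1024 —(−1)→ 1023
1023 —HB4→ 3·4^4 + 3·4^3 + 3·4^2 + 3·4 + 3 —bump→ 3·5^5 + 3·5^3 + 3·5^2 + 3·5 + 3 = 9843 —(−1)→ 9842

3·5^5 + 3·5^3 + 3·5^2 + 3·5 + 2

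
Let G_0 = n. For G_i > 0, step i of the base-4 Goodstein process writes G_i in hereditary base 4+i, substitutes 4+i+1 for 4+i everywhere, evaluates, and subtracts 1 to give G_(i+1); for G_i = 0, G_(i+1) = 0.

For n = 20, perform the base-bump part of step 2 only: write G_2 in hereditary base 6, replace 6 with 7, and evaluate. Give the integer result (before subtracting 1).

52

i=0: 20 = 4^2 + 4 (b=4); 4→5: 5^2 + 5 = 30; 30−1 = 29
i=1: 29 = 5^2 + 4 (b=5); 5→6: 6^2 + 4 = 40; 40−1 = 39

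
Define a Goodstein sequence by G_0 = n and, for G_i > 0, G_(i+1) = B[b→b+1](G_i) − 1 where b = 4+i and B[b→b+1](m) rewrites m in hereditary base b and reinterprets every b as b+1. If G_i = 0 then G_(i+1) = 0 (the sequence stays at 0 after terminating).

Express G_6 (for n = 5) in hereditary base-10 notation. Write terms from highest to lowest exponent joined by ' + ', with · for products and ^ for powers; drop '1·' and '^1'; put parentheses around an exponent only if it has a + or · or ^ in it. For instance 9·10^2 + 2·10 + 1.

1

i=0: 5 = 4 + 1 (b=4); 4→5: 5 + 1 = 6; 6−1 = 5
i=1: 5 = 5 (b=5); 5→6: 6 = 6; 6−1 = 5
i=2: 5 = 5 (b=6); 6→7: 5 = 5; 5−1 = 4
i=3: 4 = 4 (b=7); 7→8: 4 = 4; 4−1 = 3
i=4: 3 = 3 (b=8); 8→9: 3 = 3; 3−1 = 2
i=5: 2 = 2 (b=9); 9→10: 2 = 2; 2−1 = 1
i=6: 1 = 1 (b=10); 10→11: 1 = 1; 1−1 = 0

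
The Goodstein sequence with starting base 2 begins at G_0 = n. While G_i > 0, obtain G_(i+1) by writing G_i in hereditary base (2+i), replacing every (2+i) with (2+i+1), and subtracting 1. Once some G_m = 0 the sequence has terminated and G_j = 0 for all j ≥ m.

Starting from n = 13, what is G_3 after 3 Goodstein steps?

16092

G_0 = 13. HB_2(13) = 2^(2 + 1) + 2^2 + 1. Bump = 109. G_1 = 108.
G_1 = 108. HB_3(108) = 3^(3 + 1) + 3^3. Bump = 1280. G_2 = 1279.
G_2 = 1279. HB_4(1279) = 4^(4 + 1) + 3·4^3 + 3·4^2 + 3·4 + 3. Bump = 16093. G_3 = 16092.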